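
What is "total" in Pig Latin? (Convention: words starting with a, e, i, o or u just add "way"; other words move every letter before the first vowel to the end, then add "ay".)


Word: "total"
Starts with consonant(s) → move to end, add 'ay'
Consonant cluster: "t"
Pig Latin = "otaltay"


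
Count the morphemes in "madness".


Word: "madness"
Morphemes: mad | -ness
Each morpheme carries meaning
= 2 morphemes


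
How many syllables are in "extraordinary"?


Word: "extraordinary"
Syllable breakdown: ex-traor-di-nar-y
Counting: 5 parts
= 5 syllables


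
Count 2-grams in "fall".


Word: "fall" (length 4)
Number of 2-grams = length - 2 + 1 = 4 - 2 + 1
= 3


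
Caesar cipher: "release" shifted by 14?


Word: "release"
Shift: 14
Each letter → (letter + shift) mod 26:
  'r' (17) + 14 = 5 → 'f'
  'e' (4) + 14 = 18 → 's'
  'l' (11) + 14 = 25 → 'z'
  'e' (4) + 14 = 18 → 's'
  'a' (0) + 14 = 14 → 'o'
  's' (18) + 14 = 6 → 'g'
  'e' (4) + 14 = 18 → 's'
Result = "fszsogs"


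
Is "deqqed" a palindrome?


Word: "deqqed"
Reversed: "deqqed"
Forward == Backward? deqqed == deqqed
Palindrome = Yes


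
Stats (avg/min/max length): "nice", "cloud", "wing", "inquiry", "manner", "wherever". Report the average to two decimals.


Lengths: "nice"=4, "cloud"=5, "wing"=4, "inquiry"=7, "manner"=6, "wherever"=8
Sum = 34, Count = 6
Average = 34/6 = 5.67
= avg=5.67, min=4, max=8


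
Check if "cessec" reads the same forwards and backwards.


Word: "cessec"
Reversed: "cessec"
Forward == Backward? cessec == cessec
Palindrome = Yes


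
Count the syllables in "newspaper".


Word: "newspaper"
Syllable breakdown: news | pa | per
Counting: 3 parts
= 3 syllables


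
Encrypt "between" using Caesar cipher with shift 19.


Word: "between"
Shift: 19
Each letter → (letter + shift) mod 26:
  'b' (1) + 19 = 20 → 'u'
  'e' (4) + 19 = 23 → 'x'
  't' (19) + 19 = 12 → 'm'
  'w' (22) + 19 = 15 → 'p'
  'e' (4) + 19 = 23 → 'x'
  'e' (4) + 19 = 23 → 'x'
  'n' (13) + 19 = 6 → 'g'
Result = "uxmpxxg"


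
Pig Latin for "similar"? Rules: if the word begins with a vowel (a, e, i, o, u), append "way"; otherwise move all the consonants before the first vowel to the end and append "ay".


Word: "similar"
Starts with consonant(s) → move to end, add 'ay'
Consonant cluster: "s"
Pig Latin = "imilarsay"


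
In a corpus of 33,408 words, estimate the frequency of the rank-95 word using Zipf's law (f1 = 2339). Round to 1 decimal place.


Zipf's law: f(r) = f(1) / r
f(1) = 2339
f(95) = 2339 / 95
= 24.6 occurrences


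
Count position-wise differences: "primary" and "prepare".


Comparing character by character (same length = 7):
  Pos 0: 'p' vs 'p' =
  Pos 1: 'r' vs 'r' =
  Pos 2: 'i' vs 'e' !=
  Pos 3: 'm' vs 'p' !=
  Pos 4: 'a' vs 'a' =
  Pos 5: 'r' vs 'r' =
  Pos 6: 'y' vs 'e' !=
Hamming distance = 3


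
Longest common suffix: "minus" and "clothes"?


Word 1: "minus"
Word 2: "clothes"
Comparing from end:
  Pos -1: 's' == 's'
  Pos -2: 'u' != 'e' (stop)
LCS = "s" (length 1)


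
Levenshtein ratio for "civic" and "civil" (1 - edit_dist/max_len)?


Word 1: "civic" (length 5)
Word 2: "civil" (length 5)
One optimal edit sequence:
  1. keep 'c'
  2. keep 'i'
  3. keep 'v'
  4. keep 'i'
  5. substitute 'c' -> 'l'  (+1)
Edit distance = 1
Max length = max(5, 5) = 5
Similarity = 1 - 1/5
= 0.8000


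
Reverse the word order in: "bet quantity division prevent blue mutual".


Original: "bet quantity division prevent blue mutual"
Words (1..n): bet | quantity | division | prevent | blue | mutual
Reversed (n..1): mutual | blue | prevent | division | quantity | bet
Result = "mutual blue prevent division quantity bet"


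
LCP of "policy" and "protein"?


Word 1: "policy"
Word 2: "protein"
Comparing from start:
  Pos 0: 'p' == 'p'
  Pos 1: 'o' != 'r' (stop)
LCP = "p" (length 1)


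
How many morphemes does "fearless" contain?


Word: "fearless"
Morphemes: fear | -less
Each morpheme carries meaning
= 2 morphemes


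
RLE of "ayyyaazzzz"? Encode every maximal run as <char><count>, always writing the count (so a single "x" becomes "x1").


String: "ayyyaazzzz"
Scanning for consecutive runs:
  'a' x 1
  'y' x 3
  'a' x 2
  'z' x 4
RLE = "a1y3a2z4"


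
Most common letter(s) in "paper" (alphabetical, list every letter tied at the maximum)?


Word: "paper"
Letter counts:
  'a': 1
  'e': 1
  'p': 2
  'r': 1
Maximum count = 2
Most frequent = 'p' (2 times each)


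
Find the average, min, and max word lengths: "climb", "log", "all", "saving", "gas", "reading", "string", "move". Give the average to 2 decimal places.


Lengths: "climb"=5, "log"=3, "all"=3, "saving"=6, "gas"=3, "reading"=7, "string"=6, "move"=4
Sum = 37, Count = 8
Average = 37/8 = 4.63
= avg=4.63, min=3, max=7


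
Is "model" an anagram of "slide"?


Word 1: "slide" → sorted: deils
Word 2: "model" → sorted: delmo
Same letters? deils != delmo
Anagram = No


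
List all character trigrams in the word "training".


Word: "training" (length 8)
Number of trigrams = 8 - 3 + 1 = 6
  Position 0: "tra"
  Position 1: "rai"
  Position 2: "ain"
  Position 3: "ini"
  Position 4: "nin"
  Position 5: "ing"
Trigrams = "tra", "rai", "ain", "ini", "nin", "ing"


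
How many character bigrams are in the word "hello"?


Word: "hello" (length 5)
Number of 2-grams = length - 2 + 1 = 5 - 2 + 1
= 4


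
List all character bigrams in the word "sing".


Word: "sing" (length 4)
Number of bigrams = 4 - 2 + 1 = 3
  Position 0: "si"
  Position 1: "in"
  Position 2: "ng"
Bigrams = "si", "in", "ng"


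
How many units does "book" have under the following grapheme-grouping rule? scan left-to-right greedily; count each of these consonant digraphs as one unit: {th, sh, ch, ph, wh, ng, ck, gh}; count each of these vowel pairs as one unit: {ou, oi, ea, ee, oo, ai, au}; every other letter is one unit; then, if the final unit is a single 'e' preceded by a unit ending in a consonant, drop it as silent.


Word: "book" (4 letters)
Left-to-right scan:
  (1) 'b' (letter)
  (2) 'oo' (vowel-pair)
  (3) 'k' (letter)
Units from scan: 3
Sound units = 3 units


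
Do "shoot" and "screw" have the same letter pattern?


Pattern of "shoot": [0, 1, 2, 2, 3]
Pattern of "screw": [0, 1, 2, 3, 4]
Patterns do not match
Same pattern = No


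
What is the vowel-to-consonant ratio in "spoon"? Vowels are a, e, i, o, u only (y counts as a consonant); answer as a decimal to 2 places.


Word: "spoon"
Vowels (a,e,i,o,u): 2
Consonants: 3
Ratio = 2/3
= 0.67


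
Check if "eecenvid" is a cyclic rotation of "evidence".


Word: "evidence", Candidate: "eecenvid"
Method: check if candidate is substring of word+word
"evidenceevidence" contains "eecenvid"? No
Is rotation = No


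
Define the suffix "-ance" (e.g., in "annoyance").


Suffix: -ance
Example: annoyance = annoy + -ance
Meaning = state of


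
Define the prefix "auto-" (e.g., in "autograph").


Prefix: auto-
Example: autograph = auto- + graph
Meaning = self


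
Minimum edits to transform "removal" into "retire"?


Word 1: "removal" (length 7)
Word 2: "retire" (length 6)
One optimal edit sequence (insert/delete/substitute each cost 1):
  1. keep 'r'
  2. keep 'e'
  3. delete 'm'  (+1)
  4. substitute 'o' -> 't'  (+1)
  5. substitute 'v' -> 'i'  (+1)
  6. substitute 'a' -> 'r'  (+1)
  7. substitute 'l' -> 'e'  (+1)
Total edit operations: 5
Edit distance = 5


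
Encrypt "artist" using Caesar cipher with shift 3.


Word: "artist"
Shift: 3
Each letter → (letter + shift) mod 26:
  'a' (0) + 3 = 3 → 'd'
  'r' (17) + 3 = 20 → 'u'
  't' (19) + 3 = 22 → 'w'
  'i' (8) + 3 = 11 → 'l'
  's' (18) + 3 = 21 → 'v'
  't' (19) + 3 = 22 → 'w'
Result = "duwlvw"


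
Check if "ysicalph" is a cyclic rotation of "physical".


Word: "physical", Candidate: "ysicalph"
Method: check if candidate is substring of word+word
"physicalphysical" contains "ysicalph"? Yes
Is rotation = Yes


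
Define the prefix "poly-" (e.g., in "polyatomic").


Prefix: poly-
As in: polyatomic -> poly- + atomic
Meaning = many


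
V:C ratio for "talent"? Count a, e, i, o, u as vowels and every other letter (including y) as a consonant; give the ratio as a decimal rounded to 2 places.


Word: "talent"
Vowels (a,e,i,o,u): 2
Consonants: 4
Ratio = 2/4
= 0.50


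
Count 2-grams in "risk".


Word: "risk" (length 4)
Number of 2-grams = length - 2 + 1 = 4 - 2 + 1
= 3


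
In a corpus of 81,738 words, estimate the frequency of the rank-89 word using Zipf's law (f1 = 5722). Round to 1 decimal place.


Zipf's law: f(r) = f(1) / r
f(1) = 5722
f(89) = 5722 / 89
= 64.3 occurrences


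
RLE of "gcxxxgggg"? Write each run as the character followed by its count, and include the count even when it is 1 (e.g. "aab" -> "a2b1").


String: "gcxxxgggg"
Scanning for consecutive runs:
  'g' x 1
  'c' x 1
  'x' x 3
  'g' x 4
RLE = "g1c1x3g4"


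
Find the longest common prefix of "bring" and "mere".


Word 1: "bring"
Word 2: "mere"
Comparing from start:
  Pos 0: 'b' != 'm' (stop)
LCP = "" (length 0)


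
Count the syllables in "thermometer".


Word: "thermometer"
Syllable breakdown: ther | mom | e | ter
Counting: 4 parts
= 4 syllables


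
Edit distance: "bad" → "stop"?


Word 1: "bad" (length 3)
Word 2: "stop" (length 4)
One optimal edit sequence (insert/delete/substitute each cost 1):
  1. insert 's'  (+1)
  2. substitute 'b' -> 't'  (+1)
  3. substitute 'a' -> 'o'  (+1)
  4. substitute 'd' -> 'p'  (+1)
Total edit operations: 4
Edit distance = 4


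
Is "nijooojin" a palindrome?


Word: "nijooojin"
Reversed: "nijooojin"
Forward == Backward? nijooojin == nijooojin
Palindrome = Yes


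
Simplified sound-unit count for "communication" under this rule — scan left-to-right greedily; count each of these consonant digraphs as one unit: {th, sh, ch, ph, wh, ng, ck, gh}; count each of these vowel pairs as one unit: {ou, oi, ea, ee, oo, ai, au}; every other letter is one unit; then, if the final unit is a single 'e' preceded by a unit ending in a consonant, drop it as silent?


Word: "communication" (13 letters)
Left-to-right scan:
  [1] 'c' (letter)
  [2] 'o' (letter)
  [3] 'm' (letter)
  [4] 'm' (letter)
  [5] 'u' (letter)
  [6] 'n' (letter)
  [7] 'i' (letter)
  [8] 'c' (letter)
  [9] 'a' (letter)
  [10] 't' (letter)
  [11] 'i' (letter)
  [12] 'o' (letter)
  [13] 'n' (letter)
Units from scan: 13
Sound units = 13 units


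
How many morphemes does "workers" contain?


Word: "workers"
Morphemes: work / -er / -s
Each morpheme carries meaning
= 3 morphemes


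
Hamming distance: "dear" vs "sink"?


Comparing character by character (same length = 4):
  Pos 0: 'd' vs 's' !=
  Pos 1: 'e' vs 'i' !=
  Pos 2: 'a' vs 'n' !=
  Pos 3: 'r' vs 'k' !=
Hamming distance = 4


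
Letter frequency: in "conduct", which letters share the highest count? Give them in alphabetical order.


Word: "conduct"
Letter counts:
  'c': 2
  'd': 1
  'n': 1
  'o': 1
  't': 1
  'u': 1
Maximum count = 2
Most frequent = 'c' (2 times each)


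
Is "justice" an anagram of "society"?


Word 1: "society" → sorted: ceiosty
Word 2: "justice" → sorted: ceijstu
Same letters? ceiosty != ceijstu
Anagram = No


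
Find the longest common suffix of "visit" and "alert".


Word 1: "visit"
Word 2: "alert"
Comparing from end:
  Pos -1: 't' == 't'
  Pos -2: 'i' != 'r' (stop)
LCS = "t" (length 1)


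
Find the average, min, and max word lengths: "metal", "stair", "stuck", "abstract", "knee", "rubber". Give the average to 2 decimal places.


Lengths: "metal"=5, "stair"=5, "stuck"=5, "abstract"=8, "knee"=4, "rubber"=6
Sum = 33, Count = 6
Average = 33/6 = 5.50
= avg=5.50, min=4, max=8


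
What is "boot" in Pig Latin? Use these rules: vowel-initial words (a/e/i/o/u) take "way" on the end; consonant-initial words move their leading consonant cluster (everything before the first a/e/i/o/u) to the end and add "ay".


Word: "boot"
Starts with consonant(s) → move to end, add 'ay'
Consonant cluster: "b"
Pig Latin = "ootbay"


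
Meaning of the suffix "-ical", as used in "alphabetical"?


Suffix: -ical
As in: alphabetical -> alphabet + -ical
Meaning = relating to


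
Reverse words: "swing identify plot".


Original: "swing identify plot"
Words (1..n): swing | identify | plot
Reversed (n..1): plot | identify | swing
Result = "plot identify swing"


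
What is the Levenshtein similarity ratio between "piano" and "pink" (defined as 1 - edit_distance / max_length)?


Word 1: "piano" (length 5)
Word 2: "pink" (length 4)
One optimal edit sequence:
  1. keep 'p'
  2. keep 'i'
  3. delete 'a'  (+1)
  4. keep 'n'
  5. substitute 'o' -> 'k'  (+1)
Edit distance = 2
Max length = max(5, 4) = 5
Similarity = 1 - 2/5
= 0.6000


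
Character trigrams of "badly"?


Word: "badly" (length 5)
Number of trigrams = 5 - 3 + 1 = 3
  Position 0: "bad"
  Position 1: "adl"
  Position 2: "dly"
Trigrams = "bad", "adl", "dly"


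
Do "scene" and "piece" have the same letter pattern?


Pattern of "scene": [0, 1, 2, 3, 2]
Pattern of "piece": [0, 1, 2, 3, 2]
Patterns match
Same pattern = Yes


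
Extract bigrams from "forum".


Word: "forum" (length 5)
Number of bigrams = 5 - 2 + 1 = 4
  Position 0: "fo"
  Position 1: "or"
  Position 2: "ru"
  Position 3: "um"
Bigrams = "fo", "or", "ru", "um"


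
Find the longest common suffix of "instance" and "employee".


Word 1: "instance"
Word 2: "employee"
Comparing from end:
  Pos -1: 'e' == 'e'
  Pos -2: 'c' != 'e' (stop)
LCS = "e" (length 1)


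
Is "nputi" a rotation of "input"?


Word: "input", Candidate: "nputi"
Method: check if candidate is substring of word+word
"inputinput" contains "nputi"? Yes
Is rotation = Yes


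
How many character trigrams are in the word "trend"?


Word: "trend" (length 5)
Number of 3-grams = length - 3 + 1 = 5 - 3 + 1
= 3


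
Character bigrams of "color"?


Word: "color" (length 5)
Number of bigrams = 5 - 2 + 1 = 4
  Position 0: "co"
  Position 1: "ol"
  Position 2: "lo"
  Position 3: "or"
Bigrams = "co", "ol", "lo", "or"


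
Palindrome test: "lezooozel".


Word: "lezooozel"
Reversed: "lezooozel"
Forward == Backward? lezooozel == lezooozel
Palindrome = Yes


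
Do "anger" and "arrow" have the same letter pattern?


Pattern of "anger": [0, 1, 2, 3, 4]
Pattern of "arrow": [0, 1, 1, 2, 3]
Patterns do not match
Same pattern = No


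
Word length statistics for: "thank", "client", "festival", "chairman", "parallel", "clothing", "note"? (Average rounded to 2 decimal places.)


Lengths: "thank"=5, "client"=6, "festival"=8, "chairman"=8, "parallel"=8, "clothing"=8, "note"=4
Sum = 47, Count = 7
Average = 47/7 = 6.71
= avg=6.71, min=4, max=8


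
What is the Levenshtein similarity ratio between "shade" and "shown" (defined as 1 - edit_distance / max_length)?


Word 1: "shade" (length 5)
Word 2: "shown" (length 5)
One optimal edit sequence:
  1. keep 's'
  2. keep 'h'
  3. substitute 'a' -> 'o'  (+1)
  4. substitute 'd' -> 'w'  (+1)
  5. substitute 'e' -> 'n'  (+1)
Edit distance = 3
Max length = max(5, 5) = 5
Similarity = 1 - 3/5
= 0.4000


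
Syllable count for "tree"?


Word: "tree"
Syllable breakdown: tree
Counting: 1 part
= 1 syllable


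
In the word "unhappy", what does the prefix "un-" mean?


Prefix: un-
Example: unhappy = un- + happy
Meaning = not / reverse


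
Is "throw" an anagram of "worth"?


Word 1: "worth" → sorted: hortw
Word 2: "throw" → sorted: hortw
Same letters? hortw == hortw
Anagram = Yes


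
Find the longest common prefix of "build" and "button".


Word 1: "build"
Word 2: "button"
Comparing from start:
  Pos 0: 'b' == 'b'
  Pos 1: 'u' == 'u'
  Pos 2: 'i' != 't' (stop)
LCP = "bu" (length 2)


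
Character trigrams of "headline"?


Word: "headline" (length 8)
Number of trigrams = 8 - 3 + 1 = 6
  Position 0: "hea"
  Position 1: "ead"
  Position 2: "adl"
  Position 3: "dli"
  Position 4: "lin"
  Position 5: "ine"
Trigrams = "hea", "ead", "adl", "dli", "lin", "ine"


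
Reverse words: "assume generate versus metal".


Original: "assume generate versus metal"
Words (1..n): assume | generate | versus | metal
Reversed (n..1): metal | versus | generate | assume
Result = "metal versus generate assume"


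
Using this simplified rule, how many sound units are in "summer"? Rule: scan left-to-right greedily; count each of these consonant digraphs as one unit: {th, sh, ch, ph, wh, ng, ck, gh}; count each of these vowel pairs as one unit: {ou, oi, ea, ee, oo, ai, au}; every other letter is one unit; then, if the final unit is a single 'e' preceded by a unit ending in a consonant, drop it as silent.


Word: "summer" (6 letters)
Left-to-right scan:
  1. 's' (letter)
  2. 'u' (letter)
  3. 'm' (letter)
  4. 'm' (letter)
  5. 'e' (letter)
  6. 'r' (letter)
Units from scan: 6
Sound units = 6 units


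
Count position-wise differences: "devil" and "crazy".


Comparing character by character (same length = 5):
  Pos 0: 'd' vs 'c' !=
  Pos 1: 'e' vs 'r' !=
  Pos 2: 'v' vs 'a' !=
  Pos 3: 'i' vs 'z' !=
  Pos 4: 'l' vs 'y' !=
Hamming distance = 5


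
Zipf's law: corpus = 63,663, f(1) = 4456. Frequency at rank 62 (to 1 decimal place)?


Zipf's law: f(r) = f(1) / r
f(1) = 4456
f(62) = 4456 / 62
= 71.9 occurrences


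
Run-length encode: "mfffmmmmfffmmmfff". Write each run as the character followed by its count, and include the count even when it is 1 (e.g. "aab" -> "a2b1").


String: "mfffmmmmfffmmmfff"
Scanning for consecutive runs:
  'm' x 1
  'f' x 3
  'm' x 4
  'f' x 3
  'm' x 3
  'f' x 3
RLE = "m1f3m4f3m3f3"


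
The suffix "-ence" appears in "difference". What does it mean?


Suffix: -ence
As in: difference -> differ + -ence
Meaning = state of


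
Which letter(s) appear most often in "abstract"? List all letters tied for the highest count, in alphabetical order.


Word: "abstract"
Letter counts:
  'a': 2
  'b': 1
  'c': 1
  'r': 1
  's': 1
  't': 2
Maximum count = 2
Most frequent = 'a', 't' (2 times each)


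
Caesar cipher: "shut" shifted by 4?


Word: "shut"
Shift: 4
Each letter → (letter + shift) mod 26:
  's' (18) + 4 = 22 → 'w'
  'h' (7) + 4 = 11 → 'l'
  'u' (20) + 4 = 24 → 'y'
  't' (19) + 4 = 23 → 'x'
Result = "wlyx"


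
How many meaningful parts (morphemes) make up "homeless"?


Word: "homeless"
Morphemes: home + -less
Each morpheme carries meaning
= 2 morphemes


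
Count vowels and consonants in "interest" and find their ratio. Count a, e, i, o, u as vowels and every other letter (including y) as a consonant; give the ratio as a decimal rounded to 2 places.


Word: "interest"
Vowels (a,e,i,o,u): 3
Consonants: 5
Ratio = 3/5
= 0.60


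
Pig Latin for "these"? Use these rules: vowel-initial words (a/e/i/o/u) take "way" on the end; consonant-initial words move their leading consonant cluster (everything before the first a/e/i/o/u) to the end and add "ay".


Word: "these"
Starts with consonant(s) → move to end, add 'ay'
Consonant cluster: "th"
Pig Latin = "esethay"


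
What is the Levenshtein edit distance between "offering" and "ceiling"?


Word 1: "offering" (length 8)
Word 2: "ceiling" (length 7)
One optimal edit sequence (insert/delete/substitute each cost 1):
  1. delete 'o'  (+1)
  2. substitute 'f' -> 'c'  (+1)
  3. substitute 'f' -> 'e'  (+1)
  4. substitute 'e' -> 'i'  (+1)
  5. substitute 'r' -> 'l'  (+1)
  6. keep 'i'
  7. keep 'n'
  8. keep 'g'
Total edit operations: 5
Edit distance = 5


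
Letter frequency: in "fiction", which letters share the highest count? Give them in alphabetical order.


Word: "fiction"
Letter counts:
  'c': 1
  'f': 1
  'i': 2
  'n': 1
  'o': 1
  't': 1
Maximum count = 2
Most frequent = 'i' (2 times each)


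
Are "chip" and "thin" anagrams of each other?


Word 1: "chip" → sorted: chip
Word 2: "thin" → sorted: hint
Same letters? chip != hint
Anagram = No


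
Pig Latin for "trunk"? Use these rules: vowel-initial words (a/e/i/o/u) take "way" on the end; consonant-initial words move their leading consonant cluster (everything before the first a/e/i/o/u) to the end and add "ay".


Word: "trunk"
Starts with consonant(s) → move to end, add 'ay'
Consonant cluster: "tr"
Pig Latin = "unktray"


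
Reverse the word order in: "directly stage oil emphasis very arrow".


Original: "directly stage oil emphasis very arrow"
Words (1..n): directly | stage | oil | emphasis | very | arrow
Reversed (n..1): arrow | very | emphasis | oil | stage | directly
Result = "arrow very emphasis oil stage directly"


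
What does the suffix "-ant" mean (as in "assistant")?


Suffix: -ant
Example: assistant (assist + -ant)
Meaning = one who / that which


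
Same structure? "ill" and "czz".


Pattern of "ill": [0, 1, 1]
Pattern of "czz": [0, 1, 1]
Patterns match
Same pattern = Yes


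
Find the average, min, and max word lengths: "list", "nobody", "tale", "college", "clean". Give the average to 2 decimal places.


Lengths: "list"=4, "nobody"=6, "tale"=4, "college"=7, "clean"=5
Sum = 26, Count = 5
Average = 26/5 = 5.20
= avg=5.20, min=4, max=7


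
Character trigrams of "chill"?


Word: "chill" (length 5)
Number of trigrams = 5 - 3 + 1 = 3
  Position 0: "chi"
  Position 1: "hil"
  Position 2: "ill"
Trigrams = "chi", "hil", "ill"


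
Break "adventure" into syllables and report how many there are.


Word: "adventure"
Syllable breakdown: ad / ven / ture
Counting: 3 parts
= 3 syllables


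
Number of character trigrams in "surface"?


Word: "surface" (length 7)
Number of 3-grams = length - 3 + 1 = 7 - 3 + 1
= 5


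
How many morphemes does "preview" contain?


Word: "preview"
Morphemes: pre- | view
Each morpheme carries meaning
= 2 morphemes


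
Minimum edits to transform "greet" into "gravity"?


Word 1: "greet" (length 5)
Word 2: "gravity" (length 7)
One optimal edit sequence (insert/delete/substitute each cost 1):
  1. keep 'g'
  2. keep 'r'
  3. insert 'a'  (+1)
  4. substitute 'e' -> 'v'  (+1)
  5. substitute 'e' -> 'i'  (+1)
  6. keep 't'
  7. insert 'y'  (+1)
Total edit operations: 4
Edit distance = 4


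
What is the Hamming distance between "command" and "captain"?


Comparing character by character (same length = 7):
  Pos 0: 'c' vs 'c' =
  Pos 1: 'o' vs 'a' !=
  Pos 2: 'm' vs 'p' !=
  Pos 3: 'm' vs 't' !=
  Pos 4: 'a' vs 'a' =
  Pos 5: 'n' vs 'i' !=
  Pos 6: 'd' vs 'n' !=
Hamming distance = 5


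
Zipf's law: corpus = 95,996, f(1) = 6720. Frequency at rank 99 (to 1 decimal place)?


Zipf's law: f(r) = f(1) / r
f(1) = 6720
f(99) = 6720 / 99
= 67.9 occurrences


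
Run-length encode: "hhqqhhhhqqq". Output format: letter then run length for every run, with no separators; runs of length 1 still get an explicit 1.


String: "hhqqhhhhqqq"
Scanning for consecutive runs:
  'h' x 2
  'q' x 2
  'h' x 4
  'q' x 3
RLE = "h2q2h4q3"


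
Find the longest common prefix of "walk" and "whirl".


Word 1: "walk"
Word 2: "whirl"
Comparing from start:
  Pos 0: 'w' == 'w'
  Pos 1: 'a' != 'h' (stop)
LCP = "w" (length 1)


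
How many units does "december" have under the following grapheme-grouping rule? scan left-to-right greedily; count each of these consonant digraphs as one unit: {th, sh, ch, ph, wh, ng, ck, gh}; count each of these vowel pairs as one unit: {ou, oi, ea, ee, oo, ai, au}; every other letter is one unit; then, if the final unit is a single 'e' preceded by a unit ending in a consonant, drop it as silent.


Word: "december" (8 letters)
Left-to-right scan:
  1. 'd' (letter)
  2. 'e' (letter)
  3. 'c' (letter)
  4. 'e' (letter)
  5. 'm' (letter)
  6. 'b' (letter)
  7. 'e' (letter)
  8. 'r' (letter)
Units from scan: 8
Sound units = 8 units


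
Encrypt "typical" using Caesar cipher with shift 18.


Word: "typical"
Shift: 18
Each letter → (letter + shift) mod 26:
  't' (19) + 18 = 11 → 'l'
  'y' (24) + 18 = 16 → 'q'
  'p' (15) + 18 = 7 → 'h'
  'i' (8) + 18 = 0 → 'a'
  'c' (2) + 18 = 20 → 'u'
  'a' (0) + 18 = 18 → 's'
  'l' (11) + 18 = 3 → 'd'
Result = "lqhausd"


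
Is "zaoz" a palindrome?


Word: "zaoz"
Reversed: "zoaz"
Forward == Backward? zaoz != zoaz
Palindrome = No


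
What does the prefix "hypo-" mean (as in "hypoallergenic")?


Prefix: hypo-
Example: hypoallergenic (hypo- + allergenic)
Meaning = under / below normal


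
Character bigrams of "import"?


Word: "import" (length 6)
Number of bigrams = 6 - 2 + 1 = 5
  Position 0: "im"
  Position 1: "mp"
  Position 2: "po"
  Position 3: "or"
  Position 4: "rt"
Bigrams = "im", "mp", "po", "or", "rt"


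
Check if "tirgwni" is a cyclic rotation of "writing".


Word: "writing", Candidate: "tirgwni"
Method: check if candidate is substring of word+word
"writingwriting" contains "tirgwni"? No
Is rotation = No


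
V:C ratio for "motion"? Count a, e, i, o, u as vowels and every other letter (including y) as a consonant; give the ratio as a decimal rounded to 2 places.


Word: "motion"
Vowels (a,e,i,o,u): 3
Consonants: 3
Ratio = 3/3
= 1.00


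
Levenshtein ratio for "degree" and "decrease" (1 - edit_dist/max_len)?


Word 1: "degree" (length 6)
Word 2: "decrease" (length 8)
One optimal edit sequence:
  1. keep 'd'
  2. keep 'e'
  3. substitute 'g' -> 'c'  (+1)
  4. keep 'r'
  5. keep 'e'
  6. insert 'a'  (+1)
  7. insert 's'  (+1)
  8. keep 'e'
Edit distance = 3
Max length = max(6, 8) = 8
Similarity = 1 - 3/8
= 0.6250


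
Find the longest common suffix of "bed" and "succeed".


Word 1: "bed"
Word 2: "succeed"
Comparing from end:
  Pos -1: 'd' == 'd'
  Pos -2: 'e' == 'e'
  Pos -3: 'b' != 'e' (stop)
LCS = "ed" (length 2)


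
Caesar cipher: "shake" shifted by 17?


Word: "shake"
Shift: 17
Each letter → (letter + shift) mod 26:
  's' (18) + 17 = 9 → 'j'
  'h' (7) + 17 = 24 → 'y'
  'a' (0) + 17 = 17 → 'r'
  'k' (10) + 17 = 1 → 'b'
  'e' (4) + 17 = 21 → 'v'
Result = "jyrbv"


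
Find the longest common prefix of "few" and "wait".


Word 1: "few"
Word 2: "wait"
Comparing from start:
  Pos 0: 'f' != 'w' (stop)
LCP = "" (length 0)


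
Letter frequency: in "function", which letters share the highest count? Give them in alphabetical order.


Word: "function"
Letter counts:
  'c': 1
  'f': 1
  'i': 1
  'n': 2
  'o': 1
  't': 1
  'u': 1
Maximum count = 2
Most frequent = 'n' (2 times each)


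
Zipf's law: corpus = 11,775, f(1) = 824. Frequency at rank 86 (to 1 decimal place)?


Zipf's law: f(r) = f(1) / r
f(1) = 824
f(86) = 824 / 86
= 9.6 occurrences


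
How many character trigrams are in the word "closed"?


Word: "closed" (length 6)
Number of 3-grams = length - 3 + 1 = 6 - 3 + 1
= 4


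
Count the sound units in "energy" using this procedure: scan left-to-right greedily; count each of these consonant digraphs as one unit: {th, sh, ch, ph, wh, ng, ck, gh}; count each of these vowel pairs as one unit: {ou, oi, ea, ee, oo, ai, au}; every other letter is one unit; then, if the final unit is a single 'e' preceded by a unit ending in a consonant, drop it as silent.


Word: "energy" (6 letters)
Left-to-right scan:
  [1] 'e' (letter)
  [2] 'n' (letter)
  [3] 'e' (letter)
  [4] 'r' (letter)
  [5] 'g' (letter)
  [6] 'y' (letter)
Units from scan: 6
Sound units = 6 units


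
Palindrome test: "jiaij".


Word: "jiaij"
Reversed: "jiaij"
Forward == Backward? jiaij == jiaij
Palindrome = Yes


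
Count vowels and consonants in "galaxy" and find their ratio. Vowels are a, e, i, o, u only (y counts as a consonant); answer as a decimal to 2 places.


Word: "galaxy"
Vowels (a,e,i,o,u): 2
Consonants: 4
Ratio = 2/4
= 0.50


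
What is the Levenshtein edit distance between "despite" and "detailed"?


Word 1: "despite" (length 7)
Word 2: "detailed" (length 8)
One optimal edit sequence (insert/delete/substitute each cost 1):
  1. keep 'd'
  2. keep 'e'
  3. substitute 's' -> 't'  (+1)
  4. substitute 'p' -> 'a'  (+1)
  5. keep 'i'
  6. substitute 't' -> 'l'  (+1)
  7. keep 'e'
  8. insert 'd'  (+1)
Total edit operations: 4
Edit distance = 4


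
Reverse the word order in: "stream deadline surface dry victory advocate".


Original: "stream deadline surface dry victory advocate"
Words (1..n): stream | deadline | surface | dry | victory | advocate
Reversed (n..1): advocate | victory | dry | surface | deadline | stream
Result = "advocate victory dry surface deadline stream"


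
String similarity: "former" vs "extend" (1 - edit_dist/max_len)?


Word 1: "former" (length 6)
Word 2: "extend" (length 6)
One optimal edit sequence:
  1. substitute 'f' -> 'e'  (+1)
  2. substitute 'o' -> 'x'  (+1)
  3. substitute 'r' -> 't'  (+1)
  4. substitute 'm' -> 'e'  (+1)
  5. substitute 'e' -> 'n'  (+1)
  6. substitute 'r' -> 'd'  (+1)
Edit distance = 6
Max length = max(6, 6) = 6
Similarity = 1 - 6/6
= 0.0000


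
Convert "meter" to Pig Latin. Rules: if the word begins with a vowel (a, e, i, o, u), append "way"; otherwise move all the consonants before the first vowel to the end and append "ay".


Word: "meter"
Starts with consonant(s) → move to end, add 'ay'
Consonant cluster: "m"
Pig Latin = "etermay"


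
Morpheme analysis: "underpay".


Word: "underpay"
Morphemes: under- | pay
Each morpheme carries meaning
= 2 morphemes


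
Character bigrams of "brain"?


Word: "brain" (length 5)
Number of bigrams = 5 - 2 + 1 = 4
  Position 0: "br"
  Position 1: "ra"
  Position 2: "ai"
  Position 3: "in"
Bigrams = "br", "ra", "ai", "in"


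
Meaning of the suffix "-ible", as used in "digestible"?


Suffix: -ible
As in: digestible -> digest + -ible
Meaning = capable of


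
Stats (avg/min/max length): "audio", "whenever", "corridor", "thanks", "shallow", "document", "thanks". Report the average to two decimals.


Lengths: "audio"=5, "whenever"=8, "corridor"=8, "thanks"=6, "shallow"=7, "document"=8, "thanks"=6
Sum = 48, Count = 7
Average = 48/7 = 6.86
= avg=6.86, min=5, max=8


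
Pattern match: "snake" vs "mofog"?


Pattern of "snake": [0, 1, 2, 3, 4]
Pattern of "mofog": [0, 1, 2, 1, 3]
Patterns do not match
Same pattern = No


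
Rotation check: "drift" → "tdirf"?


Word: "drift", Candidate: "tdirf"
Method: check if candidate is substring of word+word
"driftdrift" contains "tdirf"? No
Is rotation = No


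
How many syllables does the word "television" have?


Word: "television"
Syllable breakdown: tel-e-vi-sion
Counting: 4 parts
= 4 syllables


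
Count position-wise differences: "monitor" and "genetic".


Comparing character by character (same length = 7):
  Pos 0: 'm' vs 'g' !=
  Pos 1: 'o' vs 'e' !=
  Pos 2: 'n' vs 'n' =
  Pos 3: 'i' vs 'e' !=
  Pos 4: 't' vs 't' =
  Pos 5: 'o' vs 'i' !=
  Pos 6: 'r' vs 'c' !=
Hamming distance = 5


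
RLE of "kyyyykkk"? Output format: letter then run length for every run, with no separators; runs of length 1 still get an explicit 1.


String: "kyyyykkk"
Scanning for consecutive runs:
  'k' x 1
  'y' x 4
  'k' x 3
RLE = "k1y4k3"


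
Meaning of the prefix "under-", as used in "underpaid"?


Prefix: under-
Example: underpaid = under- + paid
Meaning = insufficient


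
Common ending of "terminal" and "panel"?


Word 1: "terminal"
Word 2: "panel"
Comparing from end:
  Pos -1: 'l' == 'l'
  Pos -2: 'a' != 'e' (stop)
LCS = "l" (length 1)


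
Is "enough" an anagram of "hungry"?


Word 1: "hungry" → sorted: ghnruy
Word 2: "enough" → sorted: eghnou
Same letters? ghnruy != eghnou
Anagram = No


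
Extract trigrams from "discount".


Word: "discount" (length 8)
Number of trigrams = 8 - 3 + 1 = 6
  Position 0: "dis"
  Position 1: "isc"
  Position 2: "sco"
  Position 3: "cou"
  Position 4: "oun"
  Position 5: "unt"
Trigrams = "dis", "isc", "sco", "cou", "oun", "unt"


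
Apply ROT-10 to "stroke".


Word: "stroke"
Shift: 10
Each letter → (letter + shift) mod 26:
  's' (18) + 10 = 2 → 'c'
  't' (19) + 10 = 3 → 'd'
  'r' (17) + 10 = 1 → 'b'
  'o' (14) + 10 = 24 → 'y'
  'k' (10) + 10 = 20 → 'u'
  'e' (4) + 10 = 14 → 'o'
Result = "cdbyuo"


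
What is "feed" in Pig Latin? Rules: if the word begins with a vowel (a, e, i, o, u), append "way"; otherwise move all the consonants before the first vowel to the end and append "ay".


Word: "feed"
Starts with consonant(s) → move to end, add 'ay'
Consonant cluster: "f"
Pig Latin = "eedfay"


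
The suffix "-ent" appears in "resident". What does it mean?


Suffix: -ent
Example: resident (reside + -ent, with a spelling change)
Meaning = one who / that which


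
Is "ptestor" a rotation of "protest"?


Word: "protest", Candidate: "ptestor"
Method: check if candidate is substring of word+word
"protestprotest" contains "ptestor"? No
Is rotation = No


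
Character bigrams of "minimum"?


Word: "minimum" (length 7)
Number of bigrams = 7 - 2 + 1 = 6
  Position 0: "mi"
  Position 1: "in"
  Position 2: "ni"
  Position 3: "im"
  Position 4: "mu"
  Position 5: "um"
Bigrams = "mi", "in", "ni", "im", "mu", "um"


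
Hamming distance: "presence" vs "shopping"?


Comparing character by character (same length = 8):
  Pos 0: 'p' vs 's' !=
  Pos 1: 'r' vs 'h' !=
  Pos 2: 'e' vs 'o' !=
  Pos 3: 's' vs 'p' !=
  Pos 4: 'e' vs 'p' !=
  Pos 5: 'n' vs 'i' !=
  Pos 6: 'c' vs 'n' !=
  Pos 7: 'e' vs 'g' !=
Hamming distance = 8


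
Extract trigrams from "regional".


Word: "regional" (length 8)
Number of trigrams = 8 - 3 + 1 = 6
  Position 0: "reg"
  Position 1: "egi"
  Position 2: "gio"
  Position 3: "ion"
  Position 4: "ona"
  Position 5: "nal"
Trigrams = "reg", "egi", "gio", "ion", "ona", "nal"


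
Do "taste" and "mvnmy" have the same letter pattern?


Pattern of "taste": [0, 1, 2, 0, 3]
Pattern of "mvnmy": [0, 1, 2, 0, 3]
Patterns match
Same pattern = Yes


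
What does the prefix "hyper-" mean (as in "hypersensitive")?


Prefix: hyper-
Example: hypersensitive = hyper- + sensitive
Meaning = over / excessive


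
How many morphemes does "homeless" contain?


Word: "homeless"
Morphemes: home / -less
Each morpheme carries meaning
= 2 morphemes


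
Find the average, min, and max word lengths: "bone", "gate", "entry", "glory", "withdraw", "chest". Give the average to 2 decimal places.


Lengths: "bone"=4, "gate"=4, "entry"=5, "glory"=5, "withdraw"=8, "chest"=5
Sum = 31, Count = 6
Average = 31/6 = 5.17
= avg=5.17, min=4, max=8


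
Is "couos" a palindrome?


Word: "couos"
Reversed: "souoc"
Forward == Backward? couos != souoc
Palindrome = No


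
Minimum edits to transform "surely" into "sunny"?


Word 1: "surely" (length 6)
Word 2: "sunny" (length 5)
One optimal edit sequence (insert/delete/substitute each cost 1):
  1. keep 's'
  2. keep 'u'
  3. delete 'r'  (+1)
  4. substitute 'e' -> 'n'  (+1)
  5. substitute 'l' -> 'n'  (+1)
  6. keep 'y'
Total edit operations: 3
Edit distance = 3


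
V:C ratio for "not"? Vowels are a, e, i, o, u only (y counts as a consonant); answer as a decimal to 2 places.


Word: "not"
Vowels (a,e,i,o,u): 1
Consonants: 2
Ratio = 1/2
= 0.50


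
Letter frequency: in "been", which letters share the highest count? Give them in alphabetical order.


Word: "been"
Letter counts:
  'b': 1
  'e': 2
  'n': 1
Maximum count = 2
Most frequent = 'e' (2 times each)


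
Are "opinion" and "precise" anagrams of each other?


Word 1: "opinion" → sorted: iinnoop
Word 2: "precise" → sorted: ceeiprs
Same letters? iinnoop != ceeiprs
Anagram = No


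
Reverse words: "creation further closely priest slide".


Original: "creation further closely priest slide"
Words (1..n): creation | further | closely | priest | slide
Reversed (n..1): slide | priest | closely | further | creation
Result = "slide priest closely further creation"


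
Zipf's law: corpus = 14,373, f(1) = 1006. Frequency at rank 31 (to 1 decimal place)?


Zipf's law: f(r) = f(1) / r
f(1) = 1006
f(31) = 1006 / 31
= 32.5 occurrences


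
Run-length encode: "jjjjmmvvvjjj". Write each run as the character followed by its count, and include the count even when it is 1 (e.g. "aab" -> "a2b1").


String: "jjjjmmvvvjjj"
Scanning for consecutive runs:
  'j' x 4
  'm' x 2
  'v' x 3
  'j' x 3
RLE = "j4m2v3j3"


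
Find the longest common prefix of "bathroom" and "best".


Word 1: "bathroom"
Word 2: "best"
Comparing from start:
  Pos 0: 'b' == 'b'
  Pos 1: 'a' != 'e' (stop)
LCP = "b" (length 1)


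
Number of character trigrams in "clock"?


Word: "clock" (length 5)
Number of 3-grams = length - 3 + 1 = 5 - 3 + 1
= 3


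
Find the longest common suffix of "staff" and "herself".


Word 1: "staff"
Word 2: "herself"
Comparing from end:
  Pos -1: 'f' == 'f'
  Pos -2: 'f' != 'l' (stop)
LCS = "f" (length 1)


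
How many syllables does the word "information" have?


Word: "information"
Syllable breakdown: in-for-ma-tion
Counting: 4 parts
= 4 syllables


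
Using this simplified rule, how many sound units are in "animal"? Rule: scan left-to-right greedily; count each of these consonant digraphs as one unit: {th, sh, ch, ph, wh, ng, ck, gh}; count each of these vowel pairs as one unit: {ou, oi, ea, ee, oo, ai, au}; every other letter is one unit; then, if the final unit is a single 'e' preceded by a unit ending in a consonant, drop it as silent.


Word: "animal" (6 letters)
Left-to-right scan:
  1. 'a' (letter)
  2. 'n' (letter)
  3. 'i' (letter)
  4. 'm' (letter)
  5. 'a' (letter)
  6. 'l' (letter)
Units from scan: 6
Sound units = 6 units


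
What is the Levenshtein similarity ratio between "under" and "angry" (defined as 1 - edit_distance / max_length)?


Word 1: "under" (length 5)
Word 2: "angry" (length 5)
One optimal edit sequence:
  1. substitute 'u' -> 'a'  (+1)
  2. keep 'n'
  3. substitute 'd' -> 'g'  (+1)
  4. substitute 'e' -> 'r'  (+1)
  5. substitute 'r' -> 'y'  (+1)
Edit distance = 4
Max length = max(5, 5) = 5
Similarity = 1 - 4/5
= 0.2000


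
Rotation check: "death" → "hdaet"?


Word: "death", Candidate: "hdaet"
Method: check if candidate is substring of word+word
"deathdeath" contains "hdaet"? No
Is rotation = No


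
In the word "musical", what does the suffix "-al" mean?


Suffix: -al
Example: musical (music + -al)
Meaning = relating to


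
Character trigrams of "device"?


Word: "device" (length 6)
Number of trigrams = 6 - 3 + 1 = 4
  Position 0: "dev"
  Position 1: "evi"
  Position 2: "vic"
  Position 3: "ice"
Trigrams = "dev", "evi", "vic", "ice"


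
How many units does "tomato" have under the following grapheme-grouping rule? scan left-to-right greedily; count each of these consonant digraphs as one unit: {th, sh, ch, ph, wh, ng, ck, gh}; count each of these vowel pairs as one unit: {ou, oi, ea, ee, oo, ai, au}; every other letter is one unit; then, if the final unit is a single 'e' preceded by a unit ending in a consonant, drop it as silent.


Word: "tomato" (6 letters)
Left-to-right scan:
  (1) 't' (letter)
  (2) 'o' (letter)
  (3) 'm' (letter)
  (4) 'a' (letter)
  (5) 't' (letter)
  (6) 'o' (letter)
Units from scan: 6
Sound units = 6 units


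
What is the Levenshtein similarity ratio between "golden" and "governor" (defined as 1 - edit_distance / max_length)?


Word 1: "golden" (length 6)
Word 2: "governor" (length 8)
One optimal edit sequence:
  1. keep 'g'
  2. keep 'o'
  3. substitute 'l' -> 'v'  (+1)
  4. substitute 'd' -> 'e'  (+1)
  5. substitute 'e' -> 'r'  (+1)
  6. keep 'n'
  7. insert 'o'  (+1)
  8. insert 'r'  (+1)
Edit distance = 5
Max length = max(6, 8) = 8
Similarity = 1 - 5/8
= 0.3750


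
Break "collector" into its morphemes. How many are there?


Word: "collector"
Morphemes: collect / -or
Each morpheme carries meaning
= 2 morphemes


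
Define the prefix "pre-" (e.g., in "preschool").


Prefix: pre-
Example: preschool = pre- + school
Meaning = before
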